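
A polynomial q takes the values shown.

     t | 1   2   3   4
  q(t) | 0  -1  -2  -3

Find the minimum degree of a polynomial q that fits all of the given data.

Forward differences of the values at t = 1, 2, 3, 4:
  q  : 0  -1  -2  -3
  Δ  : -1  -1  -1
  Δ^2: 0  0
  Δ^3: 0
The first differences are constant (-1) and nonzero, while all higher differences vanish, so the minimal degree is 1.

1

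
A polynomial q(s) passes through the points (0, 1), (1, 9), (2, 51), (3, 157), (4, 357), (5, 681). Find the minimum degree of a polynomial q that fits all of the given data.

Forward differences of the values at s = 0, 1, 2, 3, 4, 5:
  q  : 1  9  51  157  357  681
  Δ  : 8  42  106  200  324
  Δ^2: 34  64  94  124
  Δ^3: 30  30  30
  Δ^4: 0  0
  Δ^5: 0
The third differences are constant (30) and nonzero, while all higher differences vanish, so the minimal degree is 3.

3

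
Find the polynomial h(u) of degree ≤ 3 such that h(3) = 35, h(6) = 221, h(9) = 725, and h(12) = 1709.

Write h(u) = au^3 + bu^2 + cu + d. Substituting each data point gives a linear system:
  27a + 9b + 3c + d = 35
  216a + 36b + 6c + d = 221
  729a + 81b + 9c + d = 725
  1728a + 144b + 12c + d = 1709
Solving the system yields a = 1, b = -1/3, c = 2, d = 5.
So h(u) = u³ - (1/3)u² + 2u + 5.
Check: h(6) = 221. ✓

h(u) = u^3 - (1/3)u^2 + 2u + 5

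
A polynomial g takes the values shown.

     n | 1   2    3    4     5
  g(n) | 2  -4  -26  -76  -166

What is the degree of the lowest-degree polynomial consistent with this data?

3

Forward differences of the values at n = 1, 2, 3, 4, 5:
  g  : 2  -4  -26  -76  -166
  Δ  : -6  -22  -50  -90
  Δ^2: -16  -28  -40
  Δ^3: -12  -12
  Δ^4: 0
The third differences are constant (-12) and nonzero, while all higher differences vanish, so the minimal degree is 3.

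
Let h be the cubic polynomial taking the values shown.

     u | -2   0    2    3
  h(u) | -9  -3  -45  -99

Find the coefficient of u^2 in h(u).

Write h(u) = au^3 + bu^2 + cu + d. Substituting each data point gives a linear system:
  -8a + 4b - 2c + d = -9
  d = -3
  8a + 4b + 2c + d = -45
  27a + 9b + 3c + d = -99
Solving the system yields a = -1, b = -6, c = -5, d = -3.
So h(u) = -u³ - 6u² - 5u - 3.
The coefficient of u^2 is -6.

-6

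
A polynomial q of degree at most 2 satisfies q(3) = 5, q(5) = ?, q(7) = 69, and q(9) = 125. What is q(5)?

29

The 3 known points determine the degree-2 polynomial uniquely.
Write q(s) = as^2 + bs + c. Substituting each data point gives a linear system:
  9a + 3b + c = 5
  49a + 7b + c = 69
  81a + 9b + c = 125
Solving the system yields a = 2, b = -4, c = -1.
So q(s) = 2s² - 4s - 1.
Then q(5) = 29.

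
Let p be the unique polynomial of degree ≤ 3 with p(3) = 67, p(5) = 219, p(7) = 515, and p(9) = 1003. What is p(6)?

346

Write p(x) = ax^3 + bx^2 + cx + d. Substituting each data point gives a linear system:
  27a + 9b + 3c + d = 67
  125a + 25b + 5c + d = 219
  343a + 49b + 7c + d = 515
  729a + 81b + 9c + d = 1003
Solving the system yields a = 1, b = 3, c = 3, d = 4.
So p(x) = x³ + 3x² + 3x + 4.
Then p(6) = 346.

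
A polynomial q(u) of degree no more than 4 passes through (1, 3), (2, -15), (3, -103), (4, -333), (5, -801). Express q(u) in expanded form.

q(u) = -u^4 - 2u^3 + 2u^2 + 5u - 1

Write q(u) = au^4 + bu^3 + cu^2 + du + e. Substituting each data point gives a linear system:
  a + b + c + d + e = 3
  16a + 8b + 4c + 2d + e = -15
  81a + 27b + 9c + 3d + e = -103
  256a + 64b + 16c + 4d + e = -333
  625a + 125b + 25c + 5d + e = -801
Solving the system yields a = -1, b = -2, c = 2, d = 5, e = -1.
So q(u) = -u^4 - 2u^3 + 2u^2 + 5u - 1.
Check: q(5) = -801. ✓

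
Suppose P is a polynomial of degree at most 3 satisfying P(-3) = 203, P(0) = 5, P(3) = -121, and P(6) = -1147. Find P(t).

Write P(t) = at^3 + bt^2 + ct + d. Substituting each data point gives a linear system:
  -27a + 9b - 3c + d = 203
  d = 5
  27a + 9b + 3c + d = -121
  216a + 36b + 6c + d = -1147
Solving the system yields a = -6, b = 4, c = 0, d = 5.
So P(t) = -6t^3 + 4t^2 + 5.
Check: P(0) = 5. ✓

P(t) = -6t^3 + 4t^2 + 5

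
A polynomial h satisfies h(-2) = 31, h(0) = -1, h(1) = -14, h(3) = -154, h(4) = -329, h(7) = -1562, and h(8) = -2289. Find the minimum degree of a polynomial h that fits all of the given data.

3

Divided differences on the nodes -2, 0, 1, 3, 4, 7, 8:
  order 0: 31  -1  -14  -154  -329  -1562  -2289
  order 1: -16  -13  -70  -175  -411  -727
  order 2: 1  -19  -35  -59  -79
  order 3: -4  -4  -4  -4
  order 4: 0  0  0
  order 5: 0  0
  order 6: 0
The order-3 divided differences are all -4 (nonzero) and every higher order vanishes, so the data lies on a polynomial of degree exactly 3.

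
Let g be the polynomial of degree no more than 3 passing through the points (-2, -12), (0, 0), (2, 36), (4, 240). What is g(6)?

756

Forward differences of the values at t = -2, 0, 2, 4:
  g  : -12  0  36  240
  Δ  : 12  36  204
  Δ^2: 24  168
  Δ^3: 144
The third differences are constant, confirming degree 3.
Interpolating (Newton forward form) and evaluating at t = 6 gives g(6) = 756.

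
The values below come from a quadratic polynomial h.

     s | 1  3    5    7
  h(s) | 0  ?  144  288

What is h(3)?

48

The 3 known points determine the degree-2 polynomial uniquely.
Write h(s) = as^2 + bs + c. Substituting each data point gives a linear system:
  a + b + c = 0
  25a + 5b + c = 144
  49a + 7b + c = 288
Solving the system yields a = 6, b = 0, c = -6.
So h(s) = 6s² - 6.
Then h(3) = 48.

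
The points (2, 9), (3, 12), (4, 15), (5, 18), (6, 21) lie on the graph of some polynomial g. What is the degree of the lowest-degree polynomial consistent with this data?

1

Forward differences of the values at s = 2, 3, 4, 5, 6:
  g  : 9  12  15  18  21
  Δ  : 3  3  3  3
  Δ^2: 0  0  0
  Δ^3: 0  0
  Δ^4: 0
The first differences are constant (3) and nonzero, while all higher differences vanish, so the minimal degree is 1.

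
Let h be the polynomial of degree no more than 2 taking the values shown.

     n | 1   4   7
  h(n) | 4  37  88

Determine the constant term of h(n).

Write h(n) = an^2 + bn + c. Substituting each data point gives a linear system:
  a + b + c = 4
  16a + 4b + c = 37
  49a + 7b + c = 88
Solving the system yields a = 1, b = 6, c = -3.
So h(n) = n² + 6n - 3.
The constant term is -3.

-3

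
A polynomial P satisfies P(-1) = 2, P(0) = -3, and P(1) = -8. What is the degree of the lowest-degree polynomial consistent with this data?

Forward differences of the values at u = -1, 0, 1:
  P  : 2  -3  -8
  Δ  : -5  -5
  Δ^2: 0
The first differences are constant (-5) and nonzero, while all higher differences vanish, so the minimal degree is 1.

1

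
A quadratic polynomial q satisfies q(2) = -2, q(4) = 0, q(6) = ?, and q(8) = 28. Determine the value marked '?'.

On equispaced nodes a degree-2 polynomial has vanishing third forward difference, so
  - q(2) + 3·q(4) - 3·q(6) + q(8) = 0.
Substituting the known values and solving for q(6):
  -3·q(6) = -30
  q(6) = 10.

10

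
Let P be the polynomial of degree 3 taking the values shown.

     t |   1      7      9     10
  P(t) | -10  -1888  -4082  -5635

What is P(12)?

-9833

Using the Lagrange interpolation formula with nodes 1, 7, 9, 10:
  L_0(t) = (t - 7)(t - 9)(t - 10) / -432
  L_1(t) = (t - 1)(t - 9)(t - 10) / 36
  L_2(t) = (t - 1)(t - 7)(t - 10) / -16
  L_3(t) = (t - 1)(t - 7)(t - 9) / 27
Then P(t) = -10·L_0(t) - 1888·L_1(t) - 4082·L_2(t) - 5635·L_3(t).
Expanding and collecting terms gives P(t) = -6t^3 + 4t^2 - 3t - 5.
Evaluating at t = 12: P(12) = -9833.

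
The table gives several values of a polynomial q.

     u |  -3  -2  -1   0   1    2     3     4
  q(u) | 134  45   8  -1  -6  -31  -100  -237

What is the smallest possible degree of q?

Forward differences of the values at u = -3, -2, -1, 0, 1, 2, 3, 4:
  q  : 134  45  8  -1  -6  -31  -100  -237
  Δ  : -89  -37  -9  -5  -25  -69  -137
  Δ^2: 52  28  4  -20  -44  -68
  Δ^3: -24  -24  -24  -24  -24
  Δ^4: 0  0  0  0
  Δ^5: 0  0  0
  Δ^6: 0  0
  Δ^7: 0
The third differences are constant (-24) and nonzero, while all higher differences vanish, so the minimal degree is 3.

3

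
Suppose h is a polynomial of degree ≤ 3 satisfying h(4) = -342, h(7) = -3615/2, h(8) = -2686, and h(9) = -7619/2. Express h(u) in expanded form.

Write h(u) = au^3 + bu^2 + cu + d. Substituting each data point gives a linear system:
  64a + 16b + 4c + d = -342
  343a + 49b + 7c + d = -3615/2
  512a + 64b + 8c + d = -2686
  729a + 81b + 9c + d = -7619/2
Solving the system yields a = -5, b = -5/2, c = 4, d = 2.
So h(u) = -5u^3 - (5/2)u^2 + 4u + 2.
Check: h(7) = -3615/2. ✓

h(u) = -5u^3 - (5/2)u^2 + 4u + 2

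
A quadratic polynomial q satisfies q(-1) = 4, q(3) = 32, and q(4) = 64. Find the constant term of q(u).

Write q(u) = au^2 + bu + c. Substituting each data point gives a linear system:
  a - b + c = 4
  9a + 3b + c = 32
  16a + 4b + c = 64
Solving the system yields a = 5, b = -3, c = -4.
So q(u) = 5u^2 - 3u - 4.
The constant term is -4.

-4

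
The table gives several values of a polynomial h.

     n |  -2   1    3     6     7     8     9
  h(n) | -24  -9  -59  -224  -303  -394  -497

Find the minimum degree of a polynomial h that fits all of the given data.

Divided differences on the nodes -2, 1, 3, 6, 7, 8, 9:
  order 0: -24  -9  -59  -224  -303  -394  -497
  order 1: 5  -25  -55  -79  -91  -103
  order 2: -6  -6  -6  -6  -6
  order 3: 0  0  0  0
  order 4: 0  0  0
  order 5: 0  0
  order 6: 0
The order-2 divided differences are all -6 (nonzero) and every higher order vanishes, so the data lies on a polynomial of degree exactly 2.

2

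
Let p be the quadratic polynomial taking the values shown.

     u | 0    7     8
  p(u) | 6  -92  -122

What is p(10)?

-194

Write p(u) = au^2 + bu + c. Substituting each data point gives a linear system:
  c = 6
  49a + 7b + c = -92
  64a + 8b + c = -122
Solving the system yields a = -2, b = 0, c = 6.
So p(u) = -2u^2 + 6.
Then p(10) = -194.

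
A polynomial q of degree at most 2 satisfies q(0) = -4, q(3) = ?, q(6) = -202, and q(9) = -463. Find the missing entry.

On equispaced nodes a degree-2 polynomial has vanishing third forward difference, so
  - q(0) + 3·q(3) - 3·q(6) + q(9) = 0.
Substituting the known values and solving for q(3):
  3·q(3) = -147
  q(3) = -49.

-49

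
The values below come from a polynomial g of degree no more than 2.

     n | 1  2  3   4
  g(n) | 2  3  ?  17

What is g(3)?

On equispaced nodes a degree-2 polynomial has vanishing third forward difference, so
  - g(1) + 3·g(2) - 3·g(3) + g(4) = 0.
Substituting the known values and solving for g(3):
  -3·g(3) = -24
  g(3) = 8.

8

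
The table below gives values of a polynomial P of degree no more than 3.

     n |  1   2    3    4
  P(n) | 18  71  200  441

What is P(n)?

P(n) = 6n^3 + 2n^2 + 5n + 5

Write P(n) = an^3 + bn^2 + cn + d. Substituting each data point gives a linear system:
  a + b + c + d = 18
  8a + 4b + 2c + d = 71
  27a + 9b + 3c + d = 200
  64a + 16b + 4c + d = 441
Solving the system yields a = 6, b = 2, c = 5, d = 5.
So P(n) = 6n^3 + 2n^2 + 5n + 5.
Check: P(3) = 200. ✓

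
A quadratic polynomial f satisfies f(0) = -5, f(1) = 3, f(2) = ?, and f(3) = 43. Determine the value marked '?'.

19

On equispaced nodes a degree-2 polynomial has vanishing third forward difference, so
  - f(0) + 3·f(1) - 3·f(2) + f(3) = 0.
Substituting the known values and solving for f(2):
  -3·f(2) = -57
  f(2) = 19.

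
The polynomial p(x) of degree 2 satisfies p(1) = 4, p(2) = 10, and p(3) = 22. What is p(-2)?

22

Using the Lagrange interpolation formula with nodes 1, 2, 3:
  L_0(x) = (x - 2)(x - 3) / 2
  L_1(x) = (x - 1)(x - 3) / -1
  L_2(x) = (x - 1)(x - 2) / 2
Then p(x) = 4·L_0(x) + 10·L_1(x) + 22·L_2(x).
Expanding and collecting terms gives p(x) = 3x^2 - 3x + 4.
Evaluating at x = -2: p(-2) = 22.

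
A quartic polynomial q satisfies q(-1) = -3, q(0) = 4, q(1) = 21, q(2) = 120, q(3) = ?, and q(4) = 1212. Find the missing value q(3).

The 5 known points determine the degree-4 polynomial uniquely.
Write q(u) = au^4 + bu^3 + cu^2 + du + e. Substituting each data point gives a linear system:
  a - b + c - d + e = -3
  e = 4
  a + b + c + d + e = 21
  16a + 8b + 4c + 2d + e = 120
  256a + 64b + 16c + 4d + e = 1212
Solving the system yields a = 3, b = 6, c = 2, d = 6, e = 4.
So q(u) = 3u^4 + 6u^3 + 2u^2 + 6u + 4.
Then q(3) = 445.

445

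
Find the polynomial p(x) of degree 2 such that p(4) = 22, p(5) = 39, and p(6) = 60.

p(x) = 2x^2 - x - 6

Using the Lagrange interpolation formula with nodes 4, 5, 6:
  L_0(x) = (x - 5)(x - 6) / 2
  L_1(x) = (x - 4)(x - 6) / -1
  L_2(x) = (x - 4)(x - 5) / 2
Then p(x) = 22·L_0(x) + 39·L_1(x) + 60·L_2(x).
Expanding and collecting terms gives p(x) = 2x² - x - 6.
Check: p(5) = 39. ✓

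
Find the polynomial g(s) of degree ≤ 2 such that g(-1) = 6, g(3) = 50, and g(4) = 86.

Write g(s) = as^2 + bs + c. Substituting each data point gives a linear system:
  a - b + c = 6
  9a + 3b + c = 50
  16a + 4b + c = 86
Solving the system yields a = 5, b = 1, c = 2.
So g(s) = 5s² + s + 2.
Check: g(4) = 86. ✓

g(s) = 5s^2 + s + 2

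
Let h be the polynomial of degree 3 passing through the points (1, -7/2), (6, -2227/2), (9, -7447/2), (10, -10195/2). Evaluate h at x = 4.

Write h(x) = ax^3 + bx^2 + cx + d. Substituting each data point gives a linear system:
  a + b + c + d = -7/2
  216a + 36b + 6c + d = -2227/2
  729a + 81b + 9c + d = -7447/2
  1000a + 100b + 10c + d = -10195/2
Solving the system yields a = -5, b = -1, c = 0, d = 5/2.
So h(x) = -5x³ - x² + 5/2.
Then h(4) = -667/2.

-667/2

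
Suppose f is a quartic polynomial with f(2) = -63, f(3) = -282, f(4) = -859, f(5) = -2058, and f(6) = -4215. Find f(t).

Using the Lagrange interpolation formula with nodes 2, 3, 4, 5, 6:
  L_0(t) = (t - 3)(t - 4)(t - 5)(t - 6) / 24
  L_1(t) = (t - 2)(t - 4)(t - 5)(t - 6) / -6
  L_2(t) = (t - 2)(t - 3)(t - 5)(t - 6) / 4
  L_3(t) = (t - 2)(t - 3)(t - 4)(t - 6) / -6
  L_4(t) = (t - 2)(t - 3)(t - 4)(t - 5) / 24
Then f(t) = -63·L_0(t) - 282·L_1(t) - 859·L_2(t) - 2058·L_3(t) - 4215·L_4(t).
Expanding and collecting terms gives f(t) = -3t^4 - 2t^3 + 4t^2 - 6t - 3.
Check: f(3) = -282. ✓

f(t) = -3t^4 - 2t^3 + 4t^2 - 6t - 3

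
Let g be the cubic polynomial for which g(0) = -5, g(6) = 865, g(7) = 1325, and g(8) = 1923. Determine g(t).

Using the Lagrange interpolation formula with nodes 0, 6, 7, 8:
  L_0(t) = (t - 6)(t - 7)(t - 8) / -336
  L_1(t) = t(t - 7)(t - 8) / 12
  L_2(t) = t(t - 6)(t - 8) / -7
  L_3(t) = t(t - 6)(t - 7) / 16
Then g(t) = -5·L_0(t) + 865·L_1(t) + 1325·L_2(t) + 1923·L_3(t).
Expanding and collecting terms gives g(t) = 3t^3 + 6t^2 + t - 5.
Check: g(8) = 1923. ✓

g(t) = 3t^3 + 6t^2 + t - 5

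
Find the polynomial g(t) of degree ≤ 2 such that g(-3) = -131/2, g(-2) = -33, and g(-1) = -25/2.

Write g(t) = at^2 + bt + c. Substituting each data point gives a linear system:
  9a - 3b + c = -131/2
  4a - 2b + c = -33
  a - b + c = -25/2
Solving the system yields a = -6, b = 5/2, c = -4.
So g(t) = -6t^2 + (5/2)t - 4.
Check: g(-1) = -25/2. ✓

g(t) = -6t^2 + (5/2)t - 4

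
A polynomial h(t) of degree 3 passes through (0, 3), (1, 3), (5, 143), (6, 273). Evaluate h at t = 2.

Write h(t) = at^3 + bt^2 + ct + d. Substituting each data point gives a linear system:
  d = 3
  a + b + c + d = 3
  125a + 25b + 5c + d = 143
  216a + 36b + 6c + d = 273
Solving the system yields a = 2, b = -5, c = 3, d = 3.
So h(t) = 2t^3 - 5t^2 + 3t + 3.
Then h(2) = 5.

5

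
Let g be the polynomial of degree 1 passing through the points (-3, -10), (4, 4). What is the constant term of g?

-4

Write g(x) = ax + b. Substituting each data point gives a linear system:
  -3a + b = -10
  4a + b = 4
Solving the system yields a = 2, b = -4.
So g(x) = 2x - 4.
The constant term is -4.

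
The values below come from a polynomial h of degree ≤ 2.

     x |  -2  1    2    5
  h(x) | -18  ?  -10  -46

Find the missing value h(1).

The 3 known points determine the degree-2 polynomial uniquely.
Write h(x) = ax^2 + bx + c. Substituting each data point gives a linear system:
  4a - 2b + c = -18
  4a + 2b + c = -10
  25a + 5b + c = -46
Solving the system yields a = -2, b = 2, c = -6.
So h(x) = -2x² + 2x - 6.
Then h(1) = -6.

-6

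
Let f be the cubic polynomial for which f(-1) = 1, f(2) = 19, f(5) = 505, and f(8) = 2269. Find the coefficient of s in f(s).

Write f(s) = as^3 + bs^2 + cs + d. Substituting each data point gives a linear system:
  -a + b - c + d = 1
  8a + 4b + 2c + d = 19
  125a + 25b + 5c + d = 505
  512a + 64b + 8c + d = 2269
Solving the system yields a = 5, b = -4, c = -5, d = 5.
So f(s) = 5s^3 - 4s^2 - 5s + 5.
The coefficient of s is -5.

-5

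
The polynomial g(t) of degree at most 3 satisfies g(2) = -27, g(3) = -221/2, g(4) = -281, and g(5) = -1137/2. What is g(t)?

g(t) = -5t^3 + (3/2)t^2 + 4t - 1

Write g(t) = at^3 + bt^2 + ct + d. Substituting each data point gives a linear system:
  8a + 4b + 2c + d = -27
  27a + 9b + 3c + d = -221/2
  64a + 16b + 4c + d = -281
  125a + 25b + 5c + d = -1137/2
Solving the system yields a = -5, b = 3/2, c = 4, d = -1.
So g(t) = -5t³ + (3/2)t² + 4t - 1.
Check: g(2) = -27. ✓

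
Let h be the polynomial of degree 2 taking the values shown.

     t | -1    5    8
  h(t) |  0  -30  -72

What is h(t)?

Write h(t) = at^2 + bt + c. Substituting each data point gives a linear system:
  a - b + c = 0
  25a + 5b + c = -30
  64a + 8b + c = -72
Solving the system yields a = -1, b = -1, c = 0.
So h(t) = -t² - t.
Check: h(-1) = 0. ✓

h(t) = -t^2 - t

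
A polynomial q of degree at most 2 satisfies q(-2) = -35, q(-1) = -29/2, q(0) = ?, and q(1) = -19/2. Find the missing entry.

On equispaced nodes a degree-2 polynomial has vanishing third forward difference, so
  - q(-2) + 3·q(-1) - 3·q(0) + q(1) = 0.
Substituting the known values and solving for q(0):
  -3·q(0) = 18
  q(0) = -6.

-6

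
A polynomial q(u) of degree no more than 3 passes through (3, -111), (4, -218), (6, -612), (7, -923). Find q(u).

Write q(u) = au^3 + bu^2 + cu + d. Substituting each data point gives a linear system:
  27a + 9b + 3c + d = -111
  64a + 16b + 4c + d = -218
  216a + 36b + 6c + d = -612
  343a + 49b + 7c + d = -923
Solving the system yields a = -2, b = -4, c = -5, d = -6.
So q(u) = -2u³ - 4u² - 5u - 6.
Check: q(4) = -218. ✓

q(u) = -2u^3 - 4u^2 - 5u - 6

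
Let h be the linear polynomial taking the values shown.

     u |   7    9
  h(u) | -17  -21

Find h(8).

Write h(u) = au + b. Substituting each data point gives a linear system:
  7a + b = -17
  9a + b = -21
Solving the system yields a = -2, b = -3.
So h(u) = -2u - 3.
Then h(8) = -19.

-19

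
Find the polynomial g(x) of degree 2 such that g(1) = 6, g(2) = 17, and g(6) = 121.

g(x) = 3x^2 + 2x + 1

Using the Lagrange interpolation formula with nodes 1, 2, 6:
  L_0(x) = (x - 2)(x - 6) / 5
  L_1(x) = (x - 1)(x - 6) / -4
  L_2(x) = (x - 1)(x - 2) / 20
Then g(x) = 6·L_0(x) + 17·L_1(x) + 121·L_2(x).
Expanding and collecting terms gives g(x) = 3x^2 + 2x + 1.
Check: g(2) = 17. ✓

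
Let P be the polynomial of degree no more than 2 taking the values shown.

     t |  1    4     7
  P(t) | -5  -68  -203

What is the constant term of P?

Write P(t) = at^2 + bt + c. Substituting each data point gives a linear system:
  a + b + c = -5
  16a + 4b + c = -68
  49a + 7b + c = -203
Solving the system yields a = -4, b = -1, c = 0.
So P(t) = -4t^2 - t.
The constant term is 0.

0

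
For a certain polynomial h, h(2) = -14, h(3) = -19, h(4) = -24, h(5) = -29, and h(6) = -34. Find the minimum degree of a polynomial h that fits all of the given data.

Forward differences of the values at x = 2, 3, 4, 5, 6:
  h  : -14  -19  -24  -29  -34
  Δ  : -5  -5  -5  -5
  Δ^2: 0  0  0
  Δ^3: 0  0
  Δ^4: 0
The first differences are constant (-5) and nonzero, while all higher differences vanish, so the minimal degree is 1.

1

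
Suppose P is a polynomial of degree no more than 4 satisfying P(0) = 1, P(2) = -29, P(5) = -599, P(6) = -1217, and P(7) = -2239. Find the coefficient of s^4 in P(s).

Write P(s) = as^4 + bs^3 + cs^2 + ds + e. Substituting each data point gives a linear system:
  e = 1
  16a + 8b + 4c + 2d + e = -29
  625a + 125b + 25c + 5d + e = -599
  1296a + 216b + 36c + 6d + e = -1217
  2401a + 343b + 49c + 7d + e = -2239
Solving the system yields a = -1, b = 1, c = -3, d = -5, e = 1.
So P(s) = -s^4 + s^3 - 3s^2 - 5s + 1.
The leading coefficient is -1.

-1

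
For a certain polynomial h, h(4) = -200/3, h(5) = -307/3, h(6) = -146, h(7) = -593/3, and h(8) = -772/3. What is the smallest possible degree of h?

Forward differences of the values at s = 4, 5, 6, 7, 8:
  h  : -200/3  -307/3  -146  -593/3  -772/3
  Δ  : -107/3  -131/3  -155/3  -179/3
  Δ^2: -8  -8  -8
  Δ^3: 0  0
  Δ^4: 0
The second differences are constant (-8) and nonzero, while all higher differences vanish, so the minimal degree is 2.

2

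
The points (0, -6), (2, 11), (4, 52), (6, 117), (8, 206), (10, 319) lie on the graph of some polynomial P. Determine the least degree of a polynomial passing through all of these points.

Forward differences of the values at n = 0, 2, 4, 6, 8, 10:
  P  : -6  11  52  117  206  319
  Δ  : 17  41  65  89  113
  Δ^2: 24  24  24  24
  Δ^3: 0  0  0
  Δ^4: 0  0
  Δ^5: 0
The second differences are constant (24) and nonzero, while all higher differences vanish, so the minimal degree is 2.

2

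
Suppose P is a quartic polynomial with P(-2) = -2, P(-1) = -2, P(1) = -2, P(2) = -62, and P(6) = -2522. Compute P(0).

Write P(t) = at^4 + bt^3 + ct^2 + dt + e. Substituting each data point gives a linear system:
  16a - 8b + 4c - 2d + e = -2
  a - b + c - d + e = -2
  a + b + c + d + e = -2
  16a + 8b + 4c + 2d + e = -62
  1296a + 216b + 36c + 6d + e = -2522
Solving the system yields a = -1, b = -5, c = -5, d = 5, e = 4.
So P(t) = -t^4 - 5t^3 - 5t^2 + 5t + 4.
Then P(0) = 4.

4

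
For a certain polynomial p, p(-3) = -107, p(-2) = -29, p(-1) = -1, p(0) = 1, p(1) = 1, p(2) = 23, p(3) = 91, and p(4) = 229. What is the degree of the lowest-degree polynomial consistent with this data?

Forward differences of the values at n = -3, -2, -1, 0, 1, 2, 3, 4:
  p  : -107  -29  -1  1  1  23  91  229
  Δ  : 78  28  2  0  22  68  138
  Δ^2: -50  -26  -2  22  46  70
  Δ^3: 24  24  24  24  24
  Δ^4: 0  0  0  0
  Δ^5: 0  0  0
  Δ^6: 0  0
  Δ^7: 0
The third differences are constant (24) and nonzero, while all higher differences vanish, so the minimal degree is 3.

3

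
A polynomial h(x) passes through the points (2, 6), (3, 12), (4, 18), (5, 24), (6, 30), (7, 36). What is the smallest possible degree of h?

Forward differences of the values at x = 2, 3, 4, 5, 6, 7:
  h  : 6  12  18  24  30  36
  Δ  : 6  6  6  6  6
  Δ^2: 0  0  0  0
  Δ^3: 0  0  0
  Δ^4: 0  0
  Δ^5: 0
The first differences are constant (6) and nonzero, while all higher differences vanish, so the minimal degree is 1.

1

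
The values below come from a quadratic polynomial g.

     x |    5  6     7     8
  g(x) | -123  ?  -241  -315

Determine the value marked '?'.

The 3 known points determine the degree-2 polynomial uniquely.
Write g(x) = ax^2 + bx + c. Substituting each data point gives a linear system:
  25a + 5b + c = -123
  49a + 7b + c = -241
  64a + 8b + c = -315
Solving the system yields a = -5, b = 1, c = -3.
So g(x) = -5x^2 + x - 3.
Then g(6) = -177.

-177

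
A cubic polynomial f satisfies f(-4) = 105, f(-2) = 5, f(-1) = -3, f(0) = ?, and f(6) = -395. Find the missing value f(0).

The 4 known points determine the degree-3 polynomial uniquely.
Write f(t) = at^3 + bt^2 + ct + d. Substituting each data point gives a linear system:
  -64a + 16b - 4c + d = 105
  -8a + 4b - 2c + d = 5
  -a + b - c + d = -3
  216a + 36b + 6c + d = -395
Solving the system yields a = -2, b = 0, c = 6, d = 1.
So f(t) = -2t^3 + 6t + 1.
Then f(0) = 1.

1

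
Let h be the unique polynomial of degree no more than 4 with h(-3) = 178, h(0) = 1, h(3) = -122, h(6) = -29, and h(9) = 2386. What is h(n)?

Write h(n) = an^4 + bn^3 + cn^2 + dn + e. Substituting each data point gives a linear system:
  81a - 27b + 9c - 3d + e = 178
  e = 1
  81a + 27b + 9c + 3d + e = -122
  1296a + 216b + 36c + 6d + e = -29
  6561a + 729b + 81c + 9d + e = 2386
Solving the system yields a = 1, b = -5, c = -6, d = -5, e = 1.
So h(n) = n^4 - 5n^3 - 6n^2 - 5n + 1.
Check: h(-3) = 178. ✓

h(n) = n^4 - 5n^3 - 6n^2 - 5n + 1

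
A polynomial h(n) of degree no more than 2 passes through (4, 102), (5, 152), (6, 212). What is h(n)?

Using the Lagrange interpolation formula with nodes 4, 5, 6:
  L_0(n) = (n - 5)(n - 6) / 2
  L_1(n) = (n - 4)(n - 6) / -1
  L_2(n) = (n - 4)(n - 5) / 2
Then h(n) = 102·L_0(n) + 152·L_1(n) + 212·L_2(n).
Expanding and collecting terms gives h(n) = 5n^2 + 5n + 2.
Check: h(6) = 212. ✓

h(n) = 5n^2 + 5n + 2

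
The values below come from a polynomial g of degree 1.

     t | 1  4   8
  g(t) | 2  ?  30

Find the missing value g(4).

The 2 known points determine the degree-1 polynomial uniquely.
Write g(t) = at + b. Substituting each data point gives a linear system:
  a + b = 2
  8a + b = 30
Solving the system yields a = 4, b = -2.
So g(t) = 4t - 2.
Then g(4) = 14.

14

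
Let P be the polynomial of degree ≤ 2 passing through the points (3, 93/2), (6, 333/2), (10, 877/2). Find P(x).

P(x) = 4x^2 + 4x - 3/2

Using the Lagrange interpolation formula with nodes 3, 6, 10:
  L_0(x) = (x - 6)(x - 10) / 21
  L_1(x) = (x - 3)(x - 10) / -12
  L_2(x) = (x - 3)(x - 6) / 28
Then P(x) = 93/2·L_0(x) + 333/2·L_1(x) + 877/2·L_2(x).
Expanding and collecting terms gives P(x) = 4x² + 4x - 3/2.
Check: P(10) = 877/2. ✓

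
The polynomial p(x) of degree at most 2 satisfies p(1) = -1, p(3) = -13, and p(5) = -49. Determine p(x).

Write p(x) = ax^2 + bx + c. Substituting each data point gives a linear system:
  a + b + c = -1
  9a + 3b + c = -13
  25a + 5b + c = -49
Solving the system yields a = -3, b = 6, c = -4.
So p(x) = -3x^2 + 6x - 4.
Check: p(5) = -49. ✓

p(x) = -3x^2 + 6x - 4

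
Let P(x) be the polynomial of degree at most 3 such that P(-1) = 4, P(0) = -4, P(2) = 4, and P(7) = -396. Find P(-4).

Write P(x) = ax^3 + bx^2 + cx + d. Substituting each data point gives a linear system:
  -a + b - c + d = 4
  d = -4
  8a + 4b + 2c + d = 4
  343a + 49b + 7c + d = -396
Solving the system yields a = -2, b = 6, c = 0, d = -4.
So P(x) = -2x³ + 6x² - 4.
Then P(-4) = 220.

220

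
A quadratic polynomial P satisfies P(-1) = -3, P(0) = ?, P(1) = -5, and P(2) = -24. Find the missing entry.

2

On equispaced nodes a degree-2 polynomial has vanishing third forward difference, so
  - P(-1) + 3·P(0) - 3·P(1) + P(2) = 0.
Substituting the known values and solving for P(0):
  3·P(0) = 6
  P(0) = 2.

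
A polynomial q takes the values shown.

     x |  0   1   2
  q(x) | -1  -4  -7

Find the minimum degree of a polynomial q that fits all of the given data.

1

Forward differences of the values at x = 0, 1, 2:
  q  : -1  -4  -7
  Δ  : -3  -3
  Δ^2: 0
The first differences are constant (-3) and nonzero, while all higher differences vanish, so the minimal degree is 1.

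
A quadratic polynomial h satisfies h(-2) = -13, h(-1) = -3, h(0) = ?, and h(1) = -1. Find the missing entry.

1

The 3 known points determine the degree-2 polynomial uniquely.
Write h(u) = au^2 + bu + c. Substituting each data point gives a linear system:
  4a - 2b + c = -13
  a - b + c = -3
  a + b + c = -1
Solving the system yields a = -3, b = 1, c = 1.
So h(u) = -3u² + u + 1.
Then h(0) = 1.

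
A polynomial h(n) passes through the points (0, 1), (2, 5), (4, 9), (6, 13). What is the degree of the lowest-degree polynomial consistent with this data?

Forward differences of the values at n = 0, 2, 4, 6:
  h  : 1  5  9  13
  Δ  : 4  4  4
  Δ^2: 0  0
  Δ^3: 0
The first differences are constant (4) and nonzero, while all higher differences vanish, so the minimal degree is 1.

1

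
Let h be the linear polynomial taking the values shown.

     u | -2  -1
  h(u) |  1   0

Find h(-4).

Using the Lagrange interpolation formula with nodes -2, -1:
  L_0(u) = (u + 1) / -1
  L_1(u) = (u + 2) / 1
Then h(u) = 1·L_0(u) + 0·L_1(u).
Expanding and collecting terms gives h(u) = -u - 1.
Evaluating at u = -4: h(-4) = 3.

3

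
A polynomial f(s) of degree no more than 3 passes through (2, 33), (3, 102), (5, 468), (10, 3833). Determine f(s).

f(s) = 4s^3 - 2s^2 + 3s + 3

Using the Lagrange interpolation formula with nodes 2, 3, 5, 10:
  L_0(s) = (s - 3)(s - 5)(s - 10) / -24
  L_1(s) = (s - 2)(s - 5)(s - 10) / 14
  L_2(s) = (s - 2)(s - 3)(s - 10) / -30
  L_3(s) = (s - 2)(s - 3)(s - 5) / 280
Then f(s) = 33·L_0(s) + 102·L_1(s) + 468·L_2(s) + 3833·L_3(s).
Expanding and collecting terms gives f(s) = 4s^3 - 2s^2 + 3s + 3.
Check: f(10) = 3833. ✓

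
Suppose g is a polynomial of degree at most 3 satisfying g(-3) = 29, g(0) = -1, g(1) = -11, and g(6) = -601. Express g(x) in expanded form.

Write g(x) = ax^3 + bx^2 + cx + d. Substituting each data point gives a linear system:
  -27a + 9b - 3c + d = 29
  d = -1
  a + b + c + d = -11
  216a + 36b + 6c + d = -601
Solving the system yields a = -2, b = -4, c = -4, d = -1.
So g(x) = -2x^3 - 4x^2 - 4x - 1.
Check: g(0) = -1. ✓

g(x) = -2x^3 - 4x^2 - 4x - 1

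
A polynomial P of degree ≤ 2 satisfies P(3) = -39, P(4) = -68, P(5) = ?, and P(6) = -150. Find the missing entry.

The 3 known points determine the degree-2 polynomial uniquely.
Write P(n) = an^2 + bn + c. Substituting each data point gives a linear system:
  9a + 3b + c = -39
  16a + 4b + c = -68
  36a + 6b + c = -150
Solving the system yields a = -4, b = -1, c = 0.
So P(n) = -4n² - n.
Then P(5) = -105.

-105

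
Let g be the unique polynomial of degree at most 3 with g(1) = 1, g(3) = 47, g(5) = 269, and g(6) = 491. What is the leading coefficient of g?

Write g(s) = as^3 + bs^2 + cs + d. Substituting each data point gives a linear system:
  a + b + c + d = 1
  27a + 9b + 3c + d = 47
  125a + 25b + 5c + d = 269
  216a + 36b + 6c + d = 491
Solving the system yields a = 3, b = -5, c = 4, d = -1.
So g(s) = 3s^3 - 5s^2 + 4s - 1.
The leading coefficient is 3.

3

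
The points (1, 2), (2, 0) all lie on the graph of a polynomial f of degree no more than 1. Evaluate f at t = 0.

4

Using the Lagrange interpolation formula with nodes 1, 2:
  L_0(t) = (t - 2) / -1
  L_1(t) = (t - 1) / 1
Then f(t) = 2·L_0(t) + 0·L_1(t).
Expanding and collecting terms gives f(t) = -2t + 4.
Evaluating at t = 0: f(0) = 4.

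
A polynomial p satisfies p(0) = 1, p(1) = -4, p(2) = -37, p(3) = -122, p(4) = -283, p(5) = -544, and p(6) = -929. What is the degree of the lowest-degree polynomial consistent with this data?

3

Forward differences of the values at t = 0, 1, 2, 3, 4, 5, 6:
  p  : 1  -4  -37  -122  -283  -544  -929
  Δ  : -5  -33  -85  -161  -261  -385
  Δ^2: -28  -52  -76  -100  -124
  Δ^3: -24  -24  -24  -24
  Δ^4: 0  0  0
  Δ^5: 0  0
  Δ^6: 0
The third differences are constant (-24) and nonzero, while all higher differences vanish, so the minimal degree is 3.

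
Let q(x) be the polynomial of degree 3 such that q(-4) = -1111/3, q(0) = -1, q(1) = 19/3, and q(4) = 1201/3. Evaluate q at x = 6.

Write q(x) = ax^3 + bx^2 + cx + d. Substituting each data point gives a linear system:
  -64a + 16b - 4c + d = -1111/3
  d = -1
  a + b + c + d = 19/3
  64a + 16b + 4c + d = 1201/3
Solving the system yields a = 6, b = 1, c = 1/3, d = -1.
So q(x) = 6x^3 + x^2 + (1/3)x - 1.
Then q(6) = 1333.

1333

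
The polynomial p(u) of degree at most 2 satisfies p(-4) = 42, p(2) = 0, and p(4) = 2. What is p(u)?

Using the Lagrange interpolation formula with nodes -4, 2, 4:
  L_0(u) = (u - 2)(u - 4) / 48
  L_1(u) = (u + 4)(u - 4) / -12
  L_2(u) = (u + 4)(u - 2) / 16
Then p(u) = 42·L_0(u) + 0·L_1(u) + 2·L_2(u).
Expanding and collecting terms gives p(u) = u^2 - 5u + 6.
Check: p(-4) = 42. ✓

p(u) = u^2 - 5u + 6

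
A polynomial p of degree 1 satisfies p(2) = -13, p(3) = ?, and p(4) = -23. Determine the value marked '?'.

-18

The 2 known points determine the degree-1 polynomial uniquely.
Write p(x) = ax + b. Substituting each data point gives a linear system:
  2a + b = -13
  4a + b = -23
Solving the system yields a = -5, b = -3.
So p(x) = -5x - 3.
Then p(3) = -18.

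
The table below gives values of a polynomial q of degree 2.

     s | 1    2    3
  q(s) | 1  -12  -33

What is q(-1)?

3

Write q(s) = as^2 + bs + c. Substituting each data point gives a linear system:
  a + b + c = 1
  4a + 2b + c = -12
  9a + 3b + c = -33
Solving the system yields a = -4, b = -1, c = 6.
So q(s) = -4s² - s + 6.
Then q(-1) = 3.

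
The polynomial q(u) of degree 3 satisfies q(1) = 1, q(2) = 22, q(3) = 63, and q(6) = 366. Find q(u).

Write q(u) = au^3 + bu^2 + cu + d. Substituting each data point gives a linear system:
  a + b + c + d = 1
  8a + 4b + 2c + d = 22
  27a + 9b + 3c + d = 63
  216a + 36b + 6c + d = 366
Solving the system yields a = 1, b = 4, c = 2, d = -6.
So q(u) = u³ + 4u² + 2u - 6.
Check: q(6) = 366. ✓

q(u) = u^3 + 4u^2 + 2u - 6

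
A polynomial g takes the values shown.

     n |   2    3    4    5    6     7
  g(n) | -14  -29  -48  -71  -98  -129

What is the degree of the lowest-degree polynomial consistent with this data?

Forward differences of the values at n = 2, 3, 4, 5, 6, 7:
  g  : -14  -29  -48  -71  -98  -129
  Δ  : -15  -19  -23  -27  -31
  Δ^2: -4  -4  -4  -4
  Δ^3: 0  0  0
  Δ^4: 0  0
  Δ^5: 0
The second differences are constant (-4) and nonzero, while all higher differences vanish, so the minimal degree is 2.

2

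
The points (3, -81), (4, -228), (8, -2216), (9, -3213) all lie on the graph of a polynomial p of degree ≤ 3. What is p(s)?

Write p(s) = as^3 + bs^2 + cs + d. Substituting each data point gives a linear system:
  27a + 9b + 3c + d = -81
  64a + 16b + 4c + d = -228
  512a + 64b + 8c + d = -2216
  729a + 81b + 9c + d = -3213
Solving the system yields a = -5, b = 5, c = 3, d = 0.
So p(s) = -5s^3 + 5s^2 + 3s.
Check: p(3) = -81. ✓

p(s) = -5s^3 + 5s^2 + 3s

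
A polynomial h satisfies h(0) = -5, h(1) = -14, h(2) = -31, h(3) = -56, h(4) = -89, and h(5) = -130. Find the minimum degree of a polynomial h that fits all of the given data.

2

Forward differences of the values at t = 0, 1, 2, 3, 4, 5:
  h  : -5  -14  -31  -56  -89  -130
  Δ  : -9  -17  -25  -33  -41
  Δ^2: -8  -8  -8  -8
  Δ^3: 0  0  0
  Δ^4: 0  0
  Δ^5: 0
The second differences are constant (-8) and nonzero, while all higher differences vanish, so the minimal degree is 2.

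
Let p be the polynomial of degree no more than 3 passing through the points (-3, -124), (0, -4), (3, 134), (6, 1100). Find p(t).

p(t) = 5t^3 + t^2 - 2t - 4

Write p(t) = at^3 + bt^2 + ct + d. Substituting each data point gives a linear system:
  -27a + 9b - 3c + d = -124
  d = -4
  27a + 9b + 3c + d = 134
  216a + 36b + 6c + d = 1100
Solving the system yields a = 5, b = 1, c = -2, d = -4.
So p(t) = 5t^3 + t^2 - 2t - 4.
Check: p(3) = 134. ✓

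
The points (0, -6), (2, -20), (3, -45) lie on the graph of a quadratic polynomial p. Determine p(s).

Write p(s) = as^2 + bs + c. Substituting each data point gives a linear system:
  c = -6
  4a + 2b + c = -20
  9a + 3b + c = -45
Solving the system yields a = -6, b = 5, c = -6.
So p(s) = -6s² + 5s - 6.
Check: p(2) = -20. ✓

p(s) = -6s^2 + 5s - 6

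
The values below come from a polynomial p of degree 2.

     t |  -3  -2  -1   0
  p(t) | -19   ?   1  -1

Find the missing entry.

-5

On equispaced nodes a degree-2 polynomial has vanishing third forward difference, so
  - p(-3) + 3·p(-2) - 3·p(-1) + p(0) = 0.
Substituting the known values and solving for p(-2):
  3·p(-2) = -15
  p(-2) = -5.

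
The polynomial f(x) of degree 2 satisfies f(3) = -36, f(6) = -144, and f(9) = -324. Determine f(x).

Using the Lagrange interpolation formula with nodes 3, 6, 9:
  L_0(x) = (x - 6)(x - 9) / 18
  L_1(x) = (x - 3)(x - 9) / -9
  L_2(x) = (x - 3)(x - 6) / 18
Then f(x) = -36·L_0(x) - 144·L_1(x) - 324·L_2(x).
Expanding and collecting terms gives f(x) = -4x².
Check: f(9) = -324. ✓

f(x) = -4x^2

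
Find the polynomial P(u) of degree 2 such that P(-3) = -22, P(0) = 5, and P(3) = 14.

P(u) = -u^2 + 6u + 5

Write P(u) = au^2 + bu + c. Substituting each data point gives a linear system:
  9a - 3b + c = -22
  c = 5
  9a + 3b + c = 14
Solving the system yields a = -1, b = 6, c = 5.
So P(u) = -u^2 + 6u + 5.
Check: P(0) = 5. ✓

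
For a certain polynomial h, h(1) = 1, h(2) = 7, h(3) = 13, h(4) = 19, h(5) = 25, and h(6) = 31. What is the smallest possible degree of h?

Forward differences of the values at s = 1, 2, 3, 4, 5, 6:
  h  : 1  7  13  19  25  31
  Δ  : 6  6  6  6  6
  Δ^2: 0  0  0  0
  Δ^3: 0  0  0
  Δ^4: 0  0
  Δ^5: 0
The first differences are constant (6) and nonzero, while all higher differences vanish, so the minimal degree is 1.

1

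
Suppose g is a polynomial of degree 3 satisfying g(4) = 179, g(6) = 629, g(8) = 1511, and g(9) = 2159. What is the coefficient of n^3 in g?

3

Write g(n) = an^3 + bn^2 + cn + d. Substituting each data point gives a linear system:
  64a + 16b + 4c + d = 179
  216a + 36b + 6c + d = 629
  512a + 64b + 8c + d = 1511
  729a + 81b + 9c + d = 2159
Solving the system yields a = 3, b = 0, c = -3, d = -1.
So g(n) = 3n^3 - 3n - 1.
The leading coefficient is 3.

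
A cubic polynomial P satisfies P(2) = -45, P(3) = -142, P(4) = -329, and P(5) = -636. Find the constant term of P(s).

-1

Write P(s) = as^3 + bs^2 + cs + d. Substituting each data point gives a linear system:
  8a + 4b + 2c + d = -45
  27a + 9b + 3c + d = -142
  64a + 16b + 4c + d = -329
  125a + 25b + 5c + d = -636
Solving the system yields a = -5, b = 0, c = -2, d = -1.
So P(s) = -5s^3 - 2s - 1.
The constant term is -1.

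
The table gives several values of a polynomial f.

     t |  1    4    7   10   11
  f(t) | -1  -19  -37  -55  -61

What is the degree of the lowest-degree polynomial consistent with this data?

1

Divided differences on the nodes 1, 4, 7, 10, 11:
  order 0: -1  -19  -37  -55  -61
  order 1: -6  -6  -6  -6
  order 2: 0  0  0
  order 3: 0  0
  order 4: 0
The order-1 divided differences are all -6 (nonzero) and every higher order vanishes, so the data lies on a polynomial of degree exactly 1.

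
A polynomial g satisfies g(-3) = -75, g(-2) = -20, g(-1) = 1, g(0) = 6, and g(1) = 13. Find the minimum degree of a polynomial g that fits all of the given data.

Forward differences of the values at x = -3, -2, -1, 0, 1:
  g  : -75  -20  1  6  13
  Δ  : 55  21  5  7
  Δ^2: -34  -16  2
  Δ^3: 18  18
  Δ^4: 0
The third differences are constant (18) and nonzero, while all higher differences vanish, so the minimal degree is 3.

3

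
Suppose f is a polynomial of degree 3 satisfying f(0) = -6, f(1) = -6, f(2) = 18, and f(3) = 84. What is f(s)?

f(s) = 3s^3 + 3s^2 - 6s - 6

Write f(s) = as^3 + bs^2 + cs + d. Substituting each data point gives a linear system:
  d = -6
  a + b + c + d = -6
  8a + 4b + 2c + d = 18
  27a + 9b + 3c + d = 84
Solving the system yields a = 3, b = 3, c = -6, d = -6.
So f(s) = 3s³ + 3s² - 6s - 6.
Check: f(0) = -6. ✓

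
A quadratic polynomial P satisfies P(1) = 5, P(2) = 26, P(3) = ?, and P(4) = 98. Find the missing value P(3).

57

The 3 known points determine the degree-2 polynomial uniquely.
Write P(n) = an^2 + bn + c. Substituting each data point gives a linear system:
  a + b + c = 5
  4a + 2b + c = 26
  16a + 4b + c = 98
Solving the system yields a = 5, b = 6, c = -6.
So P(n) = 5n^2 + 6n - 6.
Then P(3) = 57.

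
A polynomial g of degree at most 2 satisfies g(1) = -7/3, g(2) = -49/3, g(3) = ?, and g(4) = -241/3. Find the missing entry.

On equispaced nodes a degree-2 polynomial has vanishing third forward difference, so
  - g(1) + 3·g(2) - 3·g(3) + g(4) = 0.
Substituting the known values and solving for g(3):
  -3·g(3) = 127
  g(3) = -127/3.

-127/3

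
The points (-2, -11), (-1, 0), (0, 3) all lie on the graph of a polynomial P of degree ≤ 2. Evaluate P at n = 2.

-15

Write P(n) = an^2 + bn + c. Substituting each data point gives a linear system:
  4a - 2b + c = -11
  a - b + c = 0
  c = 3
Solving the system yields a = -4, b = -1, c = 3.
So P(n) = -4n^2 - n + 3.
Then P(2) = -15.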